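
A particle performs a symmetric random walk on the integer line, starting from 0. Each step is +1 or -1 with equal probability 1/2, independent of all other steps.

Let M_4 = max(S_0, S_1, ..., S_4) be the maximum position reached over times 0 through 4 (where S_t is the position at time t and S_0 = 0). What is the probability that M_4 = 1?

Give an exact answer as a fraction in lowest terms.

Answer: 1/4

Derivation:
Let M_4 = max(S_0,...,S_4). Use the reflection principle: for j ≥ 1, #{paths with M_4 ≥ j} = #{S_4 ≥ j} + #{S_4 ≥ j+1}.
By reflection, #{M_4 ≥ 1} = #{S_4 ≥ 1} + #{S_4 ≥ 2} = 5 + 5 = 10.
#{M_4 ≥ 2} = #{S_4 ≥ 2} + #{S_4 ≥ 3} = 5 + 1 = 6.
#{M_4 = 1} = 10 - 6 = 4.
P(M_4 = 1) = 4/16 = 1/4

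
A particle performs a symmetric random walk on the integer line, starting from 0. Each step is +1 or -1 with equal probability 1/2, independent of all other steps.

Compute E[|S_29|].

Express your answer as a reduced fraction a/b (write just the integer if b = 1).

Answer: 145422675/33554432

Derivation:
S_29 takes values m ≡ 1 (mod 2) with |m| ≤ 29; P(S_29=m) = C(29,(29+m)/2)/2^29.
Total paths: 2^29 = 536870912
Distribution: P(S=-29)=1/536870912, P(S=-27)=29/536870912, P(S=-25)=406/536870912, P(S=-23)=3654/536870912, P(S=-21)=23751/536870912, P(S=-19)=118755/536870912, P(S=-17)=475020/536870912, P(S=-15)=1560780/536870912, P(S=-13)=4292145/536870912, P(S=-11)=10015005/536870912, P(S=-9)=20030010/536870912, P(S=-7)=34597290/536870912, P(S=-5)=51895935/536870912, P(S=-3)=67863915/536870912, P(S=-1)=77558760/536870912, P(S=1)=77558760/536870912, P(S=3)=67863915/536870912, P(S=5)=51895935/536870912, P(S=7)=34597290/536870912, P(S=9)=20030010/536870912, P(S=11)=10015005/536870912, P(S=13)=4292145/536870912, P(S=15)=1560780/536870912, P(S=17)=475020/536870912, P(S=19)=118755/536870912, P(S=21)=23751/536870912, P(S=23)=3654/536870912, P(S=25)=406/536870912, P(S=27)=29/536870912, P(S=29)=1/536870912
E[|S_29|] = Σ_m |m|·P(S_29=m) = 2326762800/536870912 = 145422675/33554432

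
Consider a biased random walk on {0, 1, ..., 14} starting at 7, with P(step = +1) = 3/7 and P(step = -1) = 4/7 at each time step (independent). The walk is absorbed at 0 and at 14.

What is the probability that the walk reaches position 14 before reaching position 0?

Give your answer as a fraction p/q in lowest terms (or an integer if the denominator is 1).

Biased walk: p = 3/7, q = 4/7, r = q/p = 4/3
Gambler's ruin: P(hit 14 before 0 | start at 7) = (1 - r^a)/(1 - r^N)
r^7 = 16384/2187; r^14 = 268435456/4782969
P = (1 - 16384/2187) / (1 - 268435456/4782969) = -14197/2187 / -263652487/4782969 = 2187/18571

Answer: 2187/18571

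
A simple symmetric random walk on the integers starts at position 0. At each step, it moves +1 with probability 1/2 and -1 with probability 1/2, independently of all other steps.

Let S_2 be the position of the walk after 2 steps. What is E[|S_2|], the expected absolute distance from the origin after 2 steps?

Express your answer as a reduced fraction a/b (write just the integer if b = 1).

S_2 takes values m ≡ 0 (mod 2) with |m| ≤ 2; P(S_2=m) = C(2,(2+m)/2)/2^2.
Total paths: 2^2 = 4
Distribution: P(S=-2)=1/4, P(S=0)=2/4, P(S=2)=1/4
E[|S_2|] = Σ_m |m|·P(S_2=m) = 4/4 = 1

Answer: 1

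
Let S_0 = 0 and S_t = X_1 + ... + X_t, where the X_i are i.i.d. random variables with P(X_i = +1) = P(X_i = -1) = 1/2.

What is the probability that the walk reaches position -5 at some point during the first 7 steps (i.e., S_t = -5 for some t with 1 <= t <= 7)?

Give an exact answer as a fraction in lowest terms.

Count via complement. Let g(t,s) = #length-t paths at position s with S_1..S_t all ≠ -5.
g(t,s) = g(t-1,s-1) + g(t-1,s+1) for s ≠ -5; g(t,-5) = 0.
t=0: g(0,0)=1
t=1: g(1,-1)=1 g(1,1)=1
t=2: g(2,-2)=1 g(2,0)=2 g(2,2)=1
t=3: g(3,-3)=1 g(3,-1)=3 g(3,1)=3 g(3,3)=1
t=4: g(4,-4)=1 g(4,-2)=4 g(4,0)=6 g(4,2)=4 g(4,4)=1
t=5: g(5,-3)=5 g(5,-1)=10 g(5,1)=10 g(5,3)=5 g(5,5)=1
t=6: g(6,-4)=5 g(6,-2)=15 g(6,0)=20 g(6,2)=15 g(6,4)=6 g(6,6)=1
t=7: g(7,-3)=20 g(7,-1)=35 g(7,1)=35 g(7,3)=21 g(7,5)=7 g(7,7)=1
Paths never hitting -5: Σ_s g(7,s) = 119
Paths hitting -5: 2^7 - 119 = 9
P = 9/128 = 9/128

Answer: 9/128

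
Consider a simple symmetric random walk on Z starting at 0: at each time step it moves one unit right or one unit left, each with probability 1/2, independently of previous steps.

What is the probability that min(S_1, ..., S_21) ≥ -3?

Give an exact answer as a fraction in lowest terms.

Answer: 323323/524288

Derivation:
Let f(t,s) = #length-t paths at position s with S_1..S_t all ≥ -3.
f(t,s) = f(t-1,s-1) + f(t-1,s+1) for s ≥ -3; f(t,s) = 0 for s < -3.
t=0: f(0,0)=1
t=1: f(1,-1)=1 f(1,1)=1
t=2: f(2,-2)=1 f(2,0)=2 f(2,2)=1
t=3: f(3,-3)=1 f(3,-1)=3 f(3,1)=3 f(3,3)=1
t=4: f(4,-2)=4 f(4,0)=6 f(4,2)=4 f(4,4)=1
t=5: f(5,-3)=4 f(5,-1)=10 f(5,1)=10 f(5,3)=5 f(5,5)=1
t=6: f(6,-2)=14 f(6,0)=20 f(6,2)=15 f(6,4)=6 f(6,6)=1
t=7: f(7,-3)=14 f(7,-1)=34 f(7,1)=35 f(7,3)=21 f(7,5)=7 f(7,7)=1
t=8: f(8,-2)=48 f(8,0)=69 f(8,2)=56 f(8,4)=28 f(8,6)=8 f(8,8)=1
t=9: f(9,-3)=48 f(9,-1)=117 f(9,1)=125 f(9,3)=84 f(9,5)=36 f(9,7)=9 f(9,9)=1
t=10: f(10,-2)=165 f(10,0)=242 f(10,2)=209 f(10,4)=120 f(10,6)=45 f(10,8)=10 f(10,10)=1
t=11: f(11,-3)=165 f(11,-1)=407 f(11,1)=451 f(11,3)=329 f(11,5)=165 f(11,7)=55 f(11,9)=11 f(11,11)=1
t=12: f(12,-2)=572 f(12,0)=858 f(12,2)=780 f(12,4)=494 f(12,6)=220 f(12,8)=66 f(12,10)=12 f(12,12)=1
t=13: f(13,-3)=572 f(13,-1)=1430 f(13,1)=1638 f(13,3)=1274 f(13,5)=714 f(13,7)=286 f(13,9)=78 f(13,11)=13 f(13,13)=1
t=14: f(14,-2)=2002 f(14,0)=3068 f(14,2)=2912 f(14,4)=1988 f(14,6)=1000 f(14,8)=364 f(14,10)=91 f(14,12)=14 f(14,14)=1
t=15: f(15,-3)=2002 f(15,-1)=5070 f(15,1)=5980 f(15,3)=4900 f(15,5)=2988 f(15,7)=1364 f(15,9)=455 f(15,11)=105 f(15,13)=15 f(15,15)=1
t=16: f(16,-2)=7072 f(16,0)=11050 f(16,2)=10880 f(16,4)=7888 f(16,6)=4352 f(16,8)=1819 f(16,10)=560 f(16,12)=120 f(16,14)=16 f(16,16)=1
t=17: f(17,-3)=7072 f(17,-1)=18122 f(17,1)=21930 f(17,3)=18768 f(17,5)=12240 f(17,7)=6171 f(17,9)=2379 f(17,11)=680 f(17,13)=136 f(17,15)=17 f(17,17)=1
t=18: f(18,-2)=25194 f(18,0)=40052 f(18,2)=40698 f(18,4)=31008 f(18,6)=18411 f(18,8)=8550 f(18,10)=3059 f(18,12)=816 f(18,14)=153 f(18,16)=18 f(18,18)=1
t=19: f(19,-3)=25194 f(19,-1)=65246 f(19,1)=80750 f(19,3)=71706 f(19,5)=49419 f(19,7)=26961 f(19,9)=11609 f(19,11)=3875 f(19,13)=969 f(19,15)=171 f(19,17)=19 f(19,19)=1
t=20: f(20,-2)=90440 f(20,0)=145996 f(20,2)=152456 f(20,4)=121125 f(20,6)=76380 f(20,8)=38570 f(20,10)=15484 f(20,12)=4844 f(20,14)=1140 f(20,16)=190 f(20,18)=20 f(20,20)=1
t=21: f(21,-3)=90440 f(21,-1)=236436 f(21,1)=298452 f(21,3)=273581 f(21,5)=197505 f(21,7)=114950 f(21,9)=54054 f(21,11)=20328 f(21,13)=5984 f(21,15)=1330 f(21,17)=210 f(21,19)=21 f(21,21)=1
Σ_s f(21,s) = 1293292
P = 1293292/2097152 = 323323/524288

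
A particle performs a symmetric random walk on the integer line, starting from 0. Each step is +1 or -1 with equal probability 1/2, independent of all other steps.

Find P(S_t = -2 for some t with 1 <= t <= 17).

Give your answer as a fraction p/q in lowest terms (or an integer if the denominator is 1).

Count via complement. Let g(t,s) = #length-t paths at position s with S_1..S_t all ≠ -2.
g(t,s) = g(t-1,s-1) + g(t-1,s+1) for s ≠ -2; g(t,-2) = 0.
t=0: g(0,0)=1
t=1: g(1,-1)=1 g(1,1)=1
t=2: g(2,0)=2 g(2,2)=1
t=3: g(3,-1)=2 g(3,1)=3 g(3,3)=1
t=4: g(4,0)=5 g(4,2)=4 g(4,4)=1
t=5: g(5,-1)=5 g(5,1)=9 g(5,3)=5 g(5,5)=1
t=6: g(6,0)=14 g(6,2)=14 g(6,4)=6 g(6,6)=1
t=7: g(7,-1)=14 g(7,1)=28 g(7,3)=20 g(7,5)=7 g(7,7)=1
t=8: g(8,0)=42 g(8,2)=48 g(8,4)=27 g(8,6)=8 g(8,8)=1
t=9: g(9,-1)=42 g(9,1)=90 g(9,3)=75 g(9,5)=35 g(9,7)=9 g(9,9)=1
t=10: g(10,0)=132 g(10,2)=165 g(10,4)=110 g(10,6)=44 g(10,8)=10 g(10,10)=1
t=11: g(11,-1)=132 g(11,1)=297 g(11,3)=275 g(11,5)=154 g(11,7)=54 g(11,9)=11 g(11,11)=1
t=12: g(12,0)=429 g(12,2)=572 g(12,4)=429 g(12,6)=208 g(12,8)=65 g(12,10)=12 g(12,12)=1
t=13: g(13,-1)=429 g(13,1)=1001 g(13,3)=1001 g(13,5)=637 g(13,7)=273 g(13,9)=77 g(13,11)=13 g(13,13)=1
t=14: g(14,0)=1430 g(14,2)=2002 g(14,4)=1638 g(14,6)=910 g(14,8)=350 g(14,10)=90 g(14,12)=14 g(14,14)=1
t=15: g(15,-1)=1430 g(15,1)=3432 g(15,3)=3640 g(15,5)=2548 g(15,7)=1260 g(15,9)=440 g(15,11)=104 g(15,13)=15 g(15,15)=1
t=16: g(16,0)=4862 g(16,2)=7072 g(16,4)=6188 g(16,6)=3808 g(16,8)=1700 g(16,10)=544 g(16,12)=119 g(16,14)=16 g(16,16)=1
t=17: g(17,-1)=4862 g(17,1)=11934 g(17,3)=13260 g(17,5)=9996 g(17,7)=5508 g(17,9)=2244 g(17,11)=663 g(17,13)=135 g(17,15)=17 g(17,17)=1
Paths never hitting -2: Σ_s g(17,s) = 48620
Paths hitting -2: 2^17 - 48620 = 82452
P = 82452/131072 = 20613/32768

Answer: 20613/32768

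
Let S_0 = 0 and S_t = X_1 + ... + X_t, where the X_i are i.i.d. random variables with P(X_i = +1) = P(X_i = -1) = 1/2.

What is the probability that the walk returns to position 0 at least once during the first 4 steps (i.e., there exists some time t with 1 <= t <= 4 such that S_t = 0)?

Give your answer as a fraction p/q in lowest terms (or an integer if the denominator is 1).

Answer: 5/8

Derivation:
Count via complement. Let g(t,s) = #length-t paths at position s with S_1..S_t all ≠ 0.
g(t,s) = g(t-1,s-1) + g(t-1,s+1) for s ≠ 0; g(t,0) = 0.
t=0: g(0,0)=1
t=1: g(1,-1)=1 g(1,1)=1
t=2: g(2,-2)=1 g(2,2)=1
t=3: g(3,-3)=1 g(3,-1)=1 g(3,1)=1 g(3,3)=1
t=4: g(4,-4)=1 g(4,-2)=2 g(4,2)=2 g(4,4)=1
Paths never hitting 0: Σ_s g(4,s) = 6
Paths hitting 0: 2^4 - 6 = 10
P = 10/16 = 5/8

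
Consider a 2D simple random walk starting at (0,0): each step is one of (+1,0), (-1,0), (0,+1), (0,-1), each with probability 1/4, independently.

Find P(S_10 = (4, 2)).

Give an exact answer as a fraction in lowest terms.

Let h be the number of horizontal steps (so 10-h are vertical). To end at (4,2) need (h+4)/2 right-steps and ((10-h)+2)/2 up-steps.
Sum over h with 4 ≤ h ≤ 8, h ≡ 0 (mod 2), 10-h ≡ 0 (mod 2):
h=4: C(10,4)·C(4,4)·C(6,4) = 210·1·15 = 3150
h=6: C(10,6)·C(6,5)·C(4,3) = 210·6·4 = 5040
h=8: C(10,8)·C(8,6)·C(2,2) = 45·28·1 = 1260
Total favorable: 9450
Total paths: 4^10 = 1048576
P = 9450/1048576 = 4725/524288

Answer: 4725/524288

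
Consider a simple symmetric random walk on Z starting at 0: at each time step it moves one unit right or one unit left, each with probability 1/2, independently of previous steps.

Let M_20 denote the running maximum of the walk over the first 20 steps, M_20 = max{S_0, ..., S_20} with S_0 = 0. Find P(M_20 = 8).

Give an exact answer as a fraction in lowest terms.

Let M_20 = max(S_0,...,S_20). Use the reflection principle: for j ≥ 1, #{paths with M_20 ≥ j} = #{S_20 ≥ j} + #{S_20 ≥ j+1}.
By reflection, #{M_20 ≥ 8} = #{S_20 ≥ 8} + #{S_20 ≥ 9} = 60460 + 21700 = 82160.
#{M_20 ≥ 9} = #{S_20 ≥ 9} + #{S_20 ≥ 10} = 21700 + 21700 = 43400.
#{M_20 = 8} = 82160 - 43400 = 38760.
P(M_20 = 8) = 38760/1048576 = 4845/131072

Answer: 4845/131072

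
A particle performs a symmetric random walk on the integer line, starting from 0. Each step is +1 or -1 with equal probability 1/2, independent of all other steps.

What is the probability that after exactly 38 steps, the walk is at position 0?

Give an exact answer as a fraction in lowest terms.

To return to 0 after 38 steps: need exactly 19 steps of +1 and 19 of -1.
Favorable paths: C(38,19) = 35345263800
Total paths: 2^38 = 274877906944
P = 35345263800/274877906944 = 4418157975/34359738368

Answer: 4418157975/34359738368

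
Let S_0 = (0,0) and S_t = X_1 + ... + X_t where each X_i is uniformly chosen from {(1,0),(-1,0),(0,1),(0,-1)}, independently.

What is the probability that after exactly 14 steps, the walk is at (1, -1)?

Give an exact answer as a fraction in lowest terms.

Let h be the number of horizontal steps (so 14-h are vertical). To end at (1,-1) need (h+1)/2 right-steps and ((14-h)-1)/2 up-steps.
Sum over h with 1 ≤ h ≤ 13, h ≡ 1 (mod 2), 14-h ≡ 1 (mod 2):
h=1: C(14,1)·C(1,1)·C(13,6) = 14·1·1716 = 24024
h=3: C(14,3)·C(3,2)·C(11,5) = 364·3·462 = 504504
h=5: C(14,5)·C(5,3)·C(9,4) = 2002·10·126 = 2522520
h=7: C(14,7)·C(7,4)·C(7,3) = 3432·35·35 = 4204200
h=9: C(14,9)·C(9,5)·C(5,2) = 2002·126·10 = 2522520
h=11: C(14,11)·C(11,6)·C(3,1) = 364·462·3 = 504504
h=13: C(14,13)·C(13,7)·C(1,0) = 14·1716·1 = 24024
Total favorable: 10306296
Total paths: 4^14 = 268435456
P = 10306296/268435456 = 1288287/33554432

Answer: 1288287/33554432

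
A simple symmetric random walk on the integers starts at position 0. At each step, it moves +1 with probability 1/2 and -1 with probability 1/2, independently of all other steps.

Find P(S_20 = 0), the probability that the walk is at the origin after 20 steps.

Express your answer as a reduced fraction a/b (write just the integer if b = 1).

Answer: 46189/262144

Derivation:
To return to 0 after 20 steps: need exactly 10 steps of +1 and 10 of -1.
Favorable paths: C(20,10) = 184756
Total paths: 2^20 = 1048576
P = 184756/1048576 = 46189/262144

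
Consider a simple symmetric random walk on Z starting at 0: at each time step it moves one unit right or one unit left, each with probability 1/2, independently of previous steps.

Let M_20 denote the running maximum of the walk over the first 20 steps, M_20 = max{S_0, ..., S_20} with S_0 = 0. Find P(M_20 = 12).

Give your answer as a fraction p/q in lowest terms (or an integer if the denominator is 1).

Answer: 4845/1048576

Derivation:
Let M_20 = max(S_0,...,S_20). Use the reflection principle: for j ≥ 1, #{paths with M_20 ≥ j} = #{S_20 ≥ j} + #{S_20 ≥ j+1}.
By reflection, #{M_20 ≥ 12} = #{S_20 ≥ 12} + #{S_20 ≥ 13} = 6196 + 1351 = 7547.
#{M_20 ≥ 13} = #{S_20 ≥ 13} + #{S_20 ≥ 14} = 1351 + 1351 = 2702.
#{M_20 = 12} = 7547 - 2702 = 4845.
P(M_20 = 12) = 4845/1048576 = 4845/1048576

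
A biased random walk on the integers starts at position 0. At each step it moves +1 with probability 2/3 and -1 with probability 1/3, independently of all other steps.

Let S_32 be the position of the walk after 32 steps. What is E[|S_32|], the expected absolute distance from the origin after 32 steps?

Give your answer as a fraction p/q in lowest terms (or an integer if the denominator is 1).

Answer: 2217534842490272/205891132094649

Derivation:
S_32 takes values m ≡ 0 (mod 2) with |m| ≤ 32; P(S_32=m) = C(32,(32+m)/2) · (2/3)^((32+m)/2) · (1/3)^((32-m)/2).
Distribution: P(S=-32)=1/1853020188851841, P(S=-30)=64/1853020188851841, P(S=-28)=1984/1853020188851841, P(S=-26)=39680/1853020188851841, P(S=-24)=575360/1853020188851841, P(S=-22)=6444032/1853020188851841, P(S=-20)=6444032/205891132094649, P(S=-18)=47869952/205891132094649, P(S=-16)=299187200/205891132094649, P(S=-14)=4786995200/617673396283947, P(S=-12)=22020177920/617673396283947, P(S=-10)=88080711680/617673396283947, P(S=-8)=308282490880/617673396283947, P(S=-6)=948561510400/617673396283947, P(S=-4)=2574666956800/617673396283947, P(S=-2)=2059733565440/205891132094649, P(S=0)=4376933826560/205891132094649, P(S=2)=8238934261760/205891132094649, P(S=4)=41194671308800/617673396283947, P(S=6)=60707936665600/617673396283947, P(S=8)=78920317665280/617673396283947, P(S=10)=90194648760320/617673396283947, P(S=12)=90194648760320/617673396283947, P(S=14)=78430129356800/617673396283947, P(S=16)=19607532339200/205891132094649, P(S=18)=12548820697088/205891132094649, P(S=20)=6757057298432/205891132094649, P(S=22)=27028229193728/1853020188851841, P(S=24)=9652938997760/1853020188851841, P(S=26)=2662879723520/1853020188851841, P(S=28)=532575944704/1853020188851841, P(S=30)=68719476736/1853020188851841, P(S=32)=4294967296/1853020188851841
E[|S_32|] = Σ_m |m|·P(S_32=m) = 2217534842490272/205891132094649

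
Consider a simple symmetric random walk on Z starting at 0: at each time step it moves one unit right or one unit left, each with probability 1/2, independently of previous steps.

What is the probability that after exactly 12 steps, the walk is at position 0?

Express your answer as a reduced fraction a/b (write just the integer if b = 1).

Answer: 231/1024

Derivation:
To return to 0 after 12 steps: need exactly 6 steps of +1 and 6 of -1.
Favorable paths: C(12,6) = 924
Total paths: 2^12 = 4096
P = 924/4096 = 231/1024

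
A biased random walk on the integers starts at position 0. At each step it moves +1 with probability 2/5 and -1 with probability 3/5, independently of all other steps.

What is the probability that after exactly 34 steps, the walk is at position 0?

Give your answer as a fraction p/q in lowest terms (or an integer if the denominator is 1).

Answer: 7900031552811535171584/116415321826934814453125

Derivation:
To be at 0 after 34 steps: need exactly 17 steps of +1 and 17 of -1.
Number of such sequences: C(34,17) = 2333606220
Each has probability (2/5)^17 · (3/5)^17 = 16926659444736/582076609134674072265625
P = 2333606220 · 16926659444736/582076609134674072265625 = 7900031552811535171584/116415321826934814453125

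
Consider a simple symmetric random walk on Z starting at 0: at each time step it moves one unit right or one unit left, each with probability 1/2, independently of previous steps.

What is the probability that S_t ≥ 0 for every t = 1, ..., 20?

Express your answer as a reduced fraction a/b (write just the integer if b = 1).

Answer: 46189/262144

Derivation:
Let f(t,s) = #length-t paths at position s with S_1..S_t all ≥ 0.
f(t,s) = f(t-1,s-1) + f(t-1,s+1) for s ≥ 0; f(t,s) = 0 for s < 0.
t=0: f(0,0)=1
t=1: f(1,1)=1
t=2: f(2,0)=1 f(2,2)=1
t=3: f(3,1)=2 f(3,3)=1
t=4: f(4,0)=2 f(4,2)=3 f(4,4)=1
t=5: f(5,1)=5 f(5,3)=4 f(5,5)=1
t=6: f(6,0)=5 f(6,2)=9 f(6,4)=5 f(6,6)=1
t=7: f(7,1)=14 f(7,3)=14 f(7,5)=6 f(7,7)=1
t=8: f(8,0)=14 f(8,2)=28 f(8,4)=20 f(8,6)=7 f(8,8)=1
t=9: f(9,1)=42 f(9,3)=48 f(9,5)=27 f(9,7)=8 f(9,9)=1
t=10: f(10,0)=42 f(10,2)=90 f(10,4)=75 f(10,6)=35 f(10,8)=9 f(10,10)=1
t=11: f(11,1)=132 f(11,3)=165 f(11,5)=110 f(11,7)=44 f(11,9)=10 f(11,11)=1
t=12: f(12,0)=132 f(12,2)=297 f(12,4)=275 f(12,6)=154 f(12,8)=54 f(12,10)=11 f(12,12)=1
t=13: f(13,1)=429 f(13,3)=572 f(13,5)=429 f(13,7)=208 f(13,9)=65 f(13,11)=12 f(13,13)=1
t=14: f(14,0)=429 f(14,2)=1001 f(14,4)=1001 f(14,6)=637 f(14,8)=273 f(14,10)=77 f(14,12)=13 f(14,14)=1
t=15: f(15,1)=1430 f(15,3)=2002 f(15,5)=1638 f(15,7)=910 f(15,9)=350 f(15,11)=90 f(15,13)=14 f(15,15)=1
t=16: f(16,0)=1430 f(16,2)=3432 f(16,4)=3640 f(16,6)=2548 f(16,8)=1260 f(16,10)=440 f(16,12)=104 f(16,14)=15 f(16,16)=1
t=17: f(17,1)=4862 f(17,3)=7072 f(17,5)=6188 f(17,7)=3808 f(17,9)=1700 f(17,11)=544 f(17,13)=119 f(17,15)=16 f(17,17)=1
t=18: f(18,0)=4862 f(18,2)=11934 f(18,4)=13260 f(18,6)=9996 f(18,8)=5508 f(18,10)=2244 f(18,12)=663 f(18,14)=135 f(18,16)=17 f(18,18)=1
t=19: f(19,1)=16796 f(19,3)=25194 f(19,5)=23256 f(19,7)=15504 f(19,9)=7752 f(19,11)=2907 f(19,13)=798 f(19,15)=152 f(19,17)=18 f(19,19)=1
t=20: f(20,0)=16796 f(20,2)=41990 f(20,4)=48450 f(20,6)=38760 f(20,8)=23256 f(20,10)=10659 f(20,12)=3705 f(20,14)=950 f(20,16)=170 f(20,18)=19 f(20,20)=1
Σ_s f(20,s) = 184756
P = 184756/1048576 = 46189/262144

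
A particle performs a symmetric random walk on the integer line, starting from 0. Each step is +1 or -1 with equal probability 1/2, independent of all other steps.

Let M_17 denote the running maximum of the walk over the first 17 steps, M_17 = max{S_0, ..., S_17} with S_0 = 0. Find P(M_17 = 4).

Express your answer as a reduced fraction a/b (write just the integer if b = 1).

Let M_17 = max(S_0,...,S_17). Use the reflection principle: for j ≥ 1, #{paths with M_17 ≥ j} = #{S_17 ≥ j} + #{S_17 ≥ j+1}.
By reflection, #{M_17 ≥ 4} = #{S_17 ≥ 4} + #{S_17 ≥ 5} = 21778 + 21778 = 43556.
#{M_17 ≥ 5} = #{S_17 ≥ 5} + #{S_17 ≥ 6} = 21778 + 9402 = 31180.
#{M_17 = 4} = 43556 - 31180 = 12376.
P(M_17 = 4) = 12376/131072 = 1547/16384

Answer: 1547/16384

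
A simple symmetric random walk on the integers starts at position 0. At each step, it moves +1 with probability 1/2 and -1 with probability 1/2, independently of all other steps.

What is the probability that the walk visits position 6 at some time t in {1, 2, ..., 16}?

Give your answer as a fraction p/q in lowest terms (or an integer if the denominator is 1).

Answer: 4701/32768

Derivation:
Count via complement. Let g(t,s) = #length-t paths at position s with S_1..S_t all ≠ 6.
g(t,s) = g(t-1,s-1) + g(t-1,s+1) for s ≠ 6; g(t,6) = 0.
t=0: g(0,0)=1
t=1: g(1,-1)=1 g(1,1)=1
t=2: g(2,-2)=1 g(2,0)=2 g(2,2)=1
t=3: g(3,-3)=1 g(3,-1)=3 g(3,1)=3 g(3,3)=1
t=4: g(4,-4)=1 g(4,-2)=4 g(4,0)=6 g(4,2)=4 g(4,4)=1
t=5: g(5,-5)=1 g(5,-3)=5 g(5,-1)=10 g(5,1)=10 g(5,3)=5 g(5,5)=1
t=6: g(6,-6)=1 g(6,-4)=6 g(6,-2)=15 g(6,0)=20 g(6,2)=15 g(6,4)=6
t=7: g(7,-7)=1 g(7,-5)=7 g(7,-3)=21 g(7,-1)=35 g(7,1)=35 g(7,3)=21 g(7,5)=6
t=8: g(8,-8)=1 g(8,-6)=8 g(8,-4)=28 g(8,-2)=56 g(8,0)=70 g(8,2)=56 g(8,4)=27
t=9: g(9,-9)=1 g(9,-7)=9 g(9,-5)=36 g(9,-3)=84 g(9,-1)=126 g(9,1)=126 g(9,3)=83 g(9,5)=27
t=10: g(10,-10)=1 g(10,-8)=10 g(10,-6)=45 g(10,-4)=120 g(10,-2)=210 g(10,0)=252 g(10,2)=209 g(10,4)=110
t=11: g(11,-11)=1 g(11,-9)=11 g(11,-7)=55 g(11,-5)=165 g(11,-3)=330 g(11,-1)=462 g(11,1)=461 g(11,3)=319 g(11,5)=110
t=12: g(12,-12)=1 g(12,-10)=12 g(12,-8)=66 g(12,-6)=220 g(12,-4)=495 g(12,-2)=792 g(12,0)=923 g(12,2)=780 g(12,4)=429
t=13: g(13,-13)=1 g(13,-11)=13 g(13,-9)=78 g(13,-7)=286 g(13,-5)=715 g(13,-3)=1287 g(13,-1)=1715 g(13,1)=1703 g(13,3)=1209 g(13,5)=429
t=14: g(14,-14)=1 g(14,-12)=14 g(14,-10)=91 g(14,-8)=364 g(14,-6)=1001 g(14,-4)=2002 g(14,-2)=3002 g(14,0)=3418 g(14,2)=2912 g(14,4)=1638
t=15: g(15,-15)=1 g(15,-13)=15 g(15,-11)=105 g(15,-9)=455 g(15,-7)=1365 g(15,-5)=3003 g(15,-3)=5004 g(15,-1)=6420 g(15,1)=6330 g(15,3)=4550 g(15,5)=1638
t=16: g(16,-16)=1 g(16,-14)=16 g(16,-12)=120 g(16,-10)=560 g(16,-8)=1820 g(16,-6)=4368 g(16,-4)=8007 g(16,-2)=11424 g(16,0)=12750 g(16,2)=10880 g(16,4)=6188
Paths never hitting 6: Σ_s g(16,s) = 56134
Paths hitting 6: 2^16 - 56134 = 9402
P = 9402/65536 = 4701/32768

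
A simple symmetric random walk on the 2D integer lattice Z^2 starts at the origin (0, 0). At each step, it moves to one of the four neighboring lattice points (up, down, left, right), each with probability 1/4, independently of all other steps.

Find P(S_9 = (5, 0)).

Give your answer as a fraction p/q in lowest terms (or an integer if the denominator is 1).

Let h be the number of horizontal steps (so 9-h are vertical). To end at (5,0) need (h+5)/2 right-steps and ((9-h)+0)/2 up-steps.
Sum over h with 5 ≤ h ≤ 9, h ≡ 1 (mod 2), 9-h ≡ 0 (mod 2):
h=5: C(9,5)·C(5,5)·C(4,2) = 126·1·6 = 756
h=7: C(9,7)·C(7,6)·C(2,1) = 36·7·2 = 504
h=9: C(9,9)·C(9,7)·C(0,0) = 1·36·1 = 36
Total favorable: 1296
Total paths: 4^9 = 262144
P = 1296/262144 = 81/16384

Answer: 81/16384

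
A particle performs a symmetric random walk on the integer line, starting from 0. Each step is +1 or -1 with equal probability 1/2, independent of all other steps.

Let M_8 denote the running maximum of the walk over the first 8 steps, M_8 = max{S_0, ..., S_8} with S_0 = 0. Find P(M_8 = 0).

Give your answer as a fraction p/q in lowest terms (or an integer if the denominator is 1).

Answer: 35/128

Derivation:
Let M_8 = max(S_0,...,S_8). Use the reflection principle: for j ≥ 1, #{paths with M_8 ≥ j} = #{S_8 ≥ j} + #{S_8 ≥ j+1}.
P(M_8 ≥ 0) = 1 since S_0 = 0, so #{M_8 ≥ 0} = 256.
#{M_8 ≥ 1} = #{S_8 ≥ 1} + #{S_8 ≥ 2} = 93 + 93 = 186.
#{M_8 = 0} = 256 - 186 = 70.
P(M_8 = 0) = 70/256 = 35/128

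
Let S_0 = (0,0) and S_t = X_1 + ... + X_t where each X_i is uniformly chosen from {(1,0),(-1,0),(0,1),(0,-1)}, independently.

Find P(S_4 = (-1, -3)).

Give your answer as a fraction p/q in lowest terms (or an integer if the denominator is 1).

Let h be the number of horizontal steps (so 4-h are vertical). To end at (-1,-3) need (h-1)/2 right-steps and ((4-h)-3)/2 up-steps.
Sum over h with 1 ≤ h ≤ 1, h ≡ 1 (mod 2), 4-h ≡ 1 (mod 2):
h=1: C(4,1)·C(1,0)·C(3,0) = 4·1·1 = 4
Total favorable: 4
Total paths: 4^4 = 256
P = 4/256 = 1/64

Answer: 1/64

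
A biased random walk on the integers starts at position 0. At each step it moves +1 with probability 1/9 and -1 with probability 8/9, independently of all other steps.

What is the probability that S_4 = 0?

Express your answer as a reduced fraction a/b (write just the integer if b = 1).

To be at 0 after 4 steps: need exactly 2 steps of +1 and 2 of -1.
Number of such sequences: C(4,2) = 6
Each has probability (1/9)^2 · (8/9)^2 = 64/6561
P = 6 · 64/6561 = 128/2187

Answer: 128/2187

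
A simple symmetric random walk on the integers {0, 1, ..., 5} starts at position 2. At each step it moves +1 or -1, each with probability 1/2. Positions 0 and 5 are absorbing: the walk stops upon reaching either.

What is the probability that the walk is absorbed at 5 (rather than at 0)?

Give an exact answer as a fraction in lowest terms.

Symmetric walk (p = 1/2): the harmonic-function argument gives P(hit 5 before 0 | start at 2) = a/N.
P = 2/5 = 2/5

Answer: 2/5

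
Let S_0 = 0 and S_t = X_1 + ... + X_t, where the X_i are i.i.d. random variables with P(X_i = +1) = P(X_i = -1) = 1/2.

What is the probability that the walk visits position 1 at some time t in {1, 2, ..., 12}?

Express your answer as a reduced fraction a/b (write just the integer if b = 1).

Count via complement. Let g(t,s) = #length-t paths at position s with S_1..S_t all ≠ 1.
g(t,s) = g(t-1,s-1) + g(t-1,s+1) for s ≠ 1; g(t,1) = 0.
t=0: g(0,0)=1
t=1: g(1,-1)=1
t=2: g(2,-2)=1 g(2,0)=1
t=3: g(3,-3)=1 g(3,-1)=2
t=4: g(4,-4)=1 g(4,-2)=3 g(4,0)=2
t=5: g(5,-5)=1 g(5,-3)=4 g(5,-1)=5
t=6: g(6,-6)=1 g(6,-4)=5 g(6,-2)=9 g(6,0)=5
t=7: g(7,-7)=1 g(7,-5)=6 g(7,-3)=14 g(7,-1)=14
t=8: g(8,-8)=1 g(8,-6)=7 g(8,-4)=20 g(8,-2)=28 g(8,0)=14
t=9: g(9,-9)=1 g(9,-7)=8 g(9,-5)=27 g(9,-3)=48 g(9,-1)=42
t=10: g(10,-10)=1 g(10,-8)=9 g(10,-6)=35 g(10,-4)=75 g(10,-2)=90 g(10,0)=42
t=11: g(11,-11)=1 g(11,-9)=10 g(11,-7)=44 g(11,-5)=110 g(11,-3)=165 g(11,-1)=132
t=12: g(12,-12)=1 g(12,-10)=11 g(12,-8)=54 g(12,-6)=154 g(12,-4)=275 g(12,-2)=297 g(12,0)=132
Paths never hitting 1: Σ_s g(12,s) = 924
Paths hitting 1: 2^12 - 924 = 3172
P = 3172/4096 = 793/1024

Answer: 793/1024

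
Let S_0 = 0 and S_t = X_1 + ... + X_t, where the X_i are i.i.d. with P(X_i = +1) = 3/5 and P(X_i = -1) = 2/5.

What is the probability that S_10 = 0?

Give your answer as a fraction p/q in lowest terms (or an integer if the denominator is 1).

To be at 0 after 10 steps: need exactly 5 steps of +1 and 5 of -1.
Number of such sequences: C(10,5) = 252
Each has probability (3/5)^5 · (2/5)^5 = 7776/9765625
P = 252 · 7776/9765625 = 1959552/9765625

Answer: 1959552/9765625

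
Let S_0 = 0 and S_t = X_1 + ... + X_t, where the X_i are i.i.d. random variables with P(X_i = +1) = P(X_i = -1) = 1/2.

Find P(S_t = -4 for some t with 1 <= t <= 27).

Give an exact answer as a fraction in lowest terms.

Answer: 1854169/4194304

Derivation:
Count via complement. Let g(t,s) = #length-t paths at position s with S_1..S_t all ≠ -4.
g(t,s) = g(t-1,s-1) + g(t-1,s+1) for s ≠ -4; g(t,-4) = 0.
t=0: g(0,0)=1
t=1: g(1,-1)=1 g(1,1)=1
t=2: g(2,-2)=1 g(2,0)=2 g(2,2)=1
t=3: g(3,-3)=1 g(3,-1)=3 g(3,1)=3 g(3,3)=1
t=4: g(4,-2)=4 g(4,0)=6 g(4,2)=4 g(4,4)=1
t=5: g(5,-3)=4 g(5,-1)=10 g(5,1)=10 g(5,3)=5 g(5,5)=1
t=6: g(6,-2)=14 g(6,0)=20 g(6,2)=15 g(6,4)=6 g(6,6)=1
t=7: g(7,-3)=14 g(7,-1)=34 g(7,1)=35 g(7,3)=21 g(7,5)=7 g(7,7)=1
t=8: g(8,-2)=48 g(8,0)=69 g(8,2)=56 g(8,4)=28 g(8,6)=8 g(8,8)=1
t=9: g(9,-3)=48 g(9,-1)=117 g(9,1)=125 g(9,3)=84 g(9,5)=36 g(9,7)=9 g(9,9)=1
t=10: g(10,-2)=165 g(10,0)=242 g(10,2)=209 g(10,4)=120 g(10,6)=45 g(10,8)=10 g(10,10)=1
t=11: g(11,-3)=165 g(11,-1)=407 g(11,1)=451 g(11,3)=329 g(11,5)=165 g(11,7)=55 g(11,9)=11 g(11,11)=1
t=12: g(12,-2)=572 g(12,0)=858 g(12,2)=780 g(12,4)=494 g(12,6)=220 g(12,8)=66 g(12,10)=12 g(12,12)=1
t=13: g(13,-3)=572 g(13,-1)=1430 g(13,1)=1638 g(13,3)=1274 g(13,5)=714 g(13,7)=286 g(13,9)=78 g(13,11)=13 g(13,13)=1
t=14: g(14,-2)=2002 g(14,0)=3068 g(14,2)=2912 g(14,4)=1988 g(14,6)=1000 g(14,8)=364 g(14,10)=91 g(14,12)=14 g(14,14)=1
t=15: g(15,-3)=2002 g(15,-1)=5070 g(15,1)=5980 g(15,3)=4900 g(15,5)=2988 g(15,7)=1364 g(15,9)=455 g(15,11)=105 g(15,13)=15 g(15,15)=1
t=16: g(16,-2)=7072 g(16,0)=11050 g(16,2)=10880 g(16,4)=7888 g(16,6)=4352 g(16,8)=1819 g(16,10)=560 g(16,12)=120 g(16,14)=16 g(16,16)=1
t=17: g(17,-3)=7072 g(17,-1)=18122 g(17,1)=21930 g(17,3)=18768 g(17,5)=12240 g(17,7)=6171 g(17,9)=2379 g(17,11)=680 g(17,13)=136 g(17,15)=17 g(17,17)=1
t=18: g(18,-2)=25194 g(18,0)=40052 g(18,2)=40698 g(18,4)=31008 g(18,6)=18411 g(18,8)=8550 g(18,10)=3059 g(18,12)=816 g(18,14)=153 g(18,16)=18 g(18,18)=1
t=19: g(19,-3)=25194 g(19,-1)=65246 g(19,1)=80750 g(19,3)=71706 g(19,5)=49419 g(19,7)=26961 g(19,9)=11609 g(19,11)=3875 g(19,13)=969 g(19,15)=171 g(19,17)=19 g(19,19)=1
t=20: g(20,-2)=90440 g(20,0)=145996 g(20,2)=152456 g(20,4)=121125 g(20,6)=76380 g(20,8)=38570 g(20,10)=15484 g(20,12)=4844 g(20,14)=1140 g(20,16)=190 g(20,18)=20 g(20,20)=1
t=21: g(21,-3)=90440 g(21,-1)=236436 g(21,1)=298452 g(21,3)=273581 g(21,5)=197505 g(21,7)=114950 g(21,9)=54054 g(21,11)=20328 g(21,13)=5984 g(21,15)=1330 g(21,17)=210 g(21,19)=21 g(21,21)=1
t=22: g(22,-2)=326876 g(22,0)=534888 g(22,2)=572033 g(22,4)=471086 g(22,6)=312455 g(22,8)=169004 g(22,10)=74382 g(22,12)=26312 g(22,14)=7314 g(22,16)=1540 g(22,18)=231 g(22,20)=22 g(22,22)=1
t=23: g(23,-3)=326876 g(23,-1)=861764 g(23,1)=1106921 g(23,3)=1043119 g(23,5)=783541 g(23,7)=481459 g(23,9)=243386 g(23,11)=100694 g(23,13)=33626 g(23,15)=8854 g(23,17)=1771 g(23,19)=253 g(23,21)=23 g(23,23)=1
t=24: g(24,-2)=1188640 g(24,0)=1968685 g(24,2)=2150040 g(24,4)=1826660 g(24,6)=1265000 g(24,8)=724845 g(24,10)=344080 g(24,12)=134320 g(24,14)=42480 g(24,16)=10625 g(24,18)=2024 g(24,20)=276 g(24,22)=24 g(24,24)=1
t=25: g(25,-3)=1188640 g(25,-1)=3157325 g(25,1)=4118725 g(25,3)=3976700 g(25,5)=3091660 g(25,7)=1989845 g(25,9)=1068925 g(25,11)=478400 g(25,13)=176800 g(25,15)=53105 g(25,17)=12649 g(25,19)=2300 g(25,21)=300 g(25,23)=25 g(25,25)=1
t=26: g(26,-2)=4345965 g(26,0)=7276050 g(26,2)=8095425 g(26,4)=7068360 g(26,6)=5081505 g(26,8)=3058770 g(26,10)=1547325 g(26,12)=655200 g(26,14)=229905 g(26,16)=65754 g(26,18)=14949 g(26,20)=2600 g(26,22)=325 g(26,24)=26 g(26,26)=1
t=27: g(27,-3)=4345965 g(27,-1)=11622015 g(27,1)=15371475 g(27,3)=15163785 g(27,5)=12149865 g(27,7)=8140275 g(27,9)=4606095 g(27,11)=2202525 g(27,13)=885105 g(27,15)=295659 g(27,17)=80703 g(27,19)=17549 g(27,21)=2925 g(27,23)=351 g(27,25)=27 g(27,27)=1
Paths never hitting -4: Σ_s g(27,s) = 74884320
Paths hitting -4: 2^27 - 74884320 = 59333408
P = 59333408/134217728 = 1854169/4194304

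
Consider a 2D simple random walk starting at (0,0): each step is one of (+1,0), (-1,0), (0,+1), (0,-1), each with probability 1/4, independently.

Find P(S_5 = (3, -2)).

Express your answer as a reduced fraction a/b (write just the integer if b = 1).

Let h be the number of horizontal steps (so 5-h are vertical). To end at (3,-2) need (h+3)/2 right-steps and ((5-h)-2)/2 up-steps.
Sum over h with 3 ≤ h ≤ 3, h ≡ 1 (mod 2), 5-h ≡ 0 (mod 2):
h=3: C(5,3)·C(3,3)·C(2,0) = 10·1·1 = 10
Total favorable: 10
Total paths: 4^5 = 1024
P = 10/1024 = 5/512

Answer: 5/512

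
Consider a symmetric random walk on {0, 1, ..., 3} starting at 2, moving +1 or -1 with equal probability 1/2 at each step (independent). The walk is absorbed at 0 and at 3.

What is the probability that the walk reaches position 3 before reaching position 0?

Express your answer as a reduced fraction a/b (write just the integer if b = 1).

Answer: 2/3

Derivation:
Symmetric walk (p = 1/2): the harmonic-function argument gives P(hit 3 before 0 | start at 2) = a/N.
P = 2/3 = 2/3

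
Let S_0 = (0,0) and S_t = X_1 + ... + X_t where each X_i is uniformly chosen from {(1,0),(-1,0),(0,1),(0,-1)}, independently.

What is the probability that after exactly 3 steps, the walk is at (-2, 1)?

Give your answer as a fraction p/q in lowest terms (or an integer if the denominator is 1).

Let h be the number of horizontal steps (so 3-h are vertical). To end at (-2,1) need (h-2)/2 right-steps and ((3-h)+1)/2 up-steps.
Sum over h with 2 ≤ h ≤ 2, h ≡ 0 (mod 2), 3-h ≡ 1 (mod 2):
h=2: C(3,2)·C(2,0)·C(1,1) = 3·1·1 = 3
Total favorable: 3
Total paths: 4^3 = 64
P = 3/64 = 3/64

Answer: 3/64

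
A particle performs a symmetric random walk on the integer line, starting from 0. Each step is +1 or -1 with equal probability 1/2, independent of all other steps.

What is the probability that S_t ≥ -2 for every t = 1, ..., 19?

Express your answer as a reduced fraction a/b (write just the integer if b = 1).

Let f(t,s) = #length-t paths at position s with S_1..S_t all ≥ -2.
f(t,s) = f(t-1,s-1) + f(t-1,s+1) for s ≥ -2; f(t,s) = 0 for s < -2.
t=0: f(0,0)=1
t=1: f(1,-1)=1 f(1,1)=1
t=2: f(2,-2)=1 f(2,0)=2 f(2,2)=1
t=3: f(3,-1)=3 f(3,1)=3 f(3,3)=1
t=4: f(4,-2)=3 f(4,0)=6 f(4,2)=4 f(4,4)=1
t=5: f(5,-1)=9 f(5,1)=10 f(5,3)=5 f(5,5)=1
t=6: f(6,-2)=9 f(6,0)=19 f(6,2)=15 f(6,4)=6 f(6,6)=1
t=7: f(7,-1)=28 f(7,1)=34 f(7,3)=21 f(7,5)=7 f(7,7)=1
t=8: f(8,-2)=28 f(8,0)=62 f(8,2)=55 f(8,4)=28 f(8,6)=8 f(8,8)=1
t=9: f(9,-1)=90 f(9,1)=117 f(9,3)=83 f(9,5)=36 f(9,7)=9 f(9,9)=1
t=10: f(10,-2)=90 f(10,0)=207 f(10,2)=200 f(10,4)=119 f(10,6)=45 f(10,8)=10 f(10,10)=1
t=11: f(11,-1)=297 f(11,1)=407 f(11,3)=319 f(11,5)=164 f(11,7)=55 f(11,9)=11 f(11,11)=1
t=12: f(12,-2)=297 f(12,0)=704 f(12,2)=726 f(12,4)=483 f(12,6)=219 f(12,8)=66 f(12,10)=12 f(12,12)=1
t=13: f(13,-1)=1001 f(13,1)=1430 f(13,3)=1209 f(13,5)=702 f(13,7)=285 f(13,9)=78 f(13,11)=13 f(13,13)=1
t=14: f(14,-2)=1001 f(14,0)=2431 f(14,2)=2639 f(14,4)=1911 f(14,6)=987 f(14,8)=363 f(14,10)=91 f(14,12)=14 f(14,14)=1
t=15: f(15,-1)=3432 f(15,1)=5070 f(15,3)=4550 f(15,5)=2898 f(15,7)=1350 f(15,9)=454 f(15,11)=105 f(15,13)=15 f(15,15)=1
t=16: f(16,-2)=3432 f(16,0)=8502 f(16,2)=9620 f(16,4)=7448 f(16,6)=4248 f(16,8)=1804 f(16,10)=559 f(16,12)=120 f(16,14)=16 f(16,16)=1
t=17: f(17,-1)=11934 f(17,1)=18122 f(17,3)=17068 f(17,5)=11696 f(17,7)=6052 f(17,9)=2363 f(17,11)=679 f(17,13)=136 f(17,15)=17 f(17,17)=1
t=18: f(18,-2)=11934 f(18,0)=30056 f(18,2)=35190 f(18,4)=28764 f(18,6)=17748 f(18,8)=8415 f(18,10)=3042 f(18,12)=815 f(18,14)=153 f(18,16)=18 f(18,18)=1
t=19: f(19,-1)=41990 f(19,1)=65246 f(19,3)=63954 f(19,5)=46512 f(19,7)=26163 f(19,9)=11457 f(19,11)=3857 f(19,13)=968 f(19,15)=171 f(19,17)=19 f(19,19)=1
Σ_s f(19,s) = 260338
P = 260338/524288 = 130169/262144

Answer: 130169/262144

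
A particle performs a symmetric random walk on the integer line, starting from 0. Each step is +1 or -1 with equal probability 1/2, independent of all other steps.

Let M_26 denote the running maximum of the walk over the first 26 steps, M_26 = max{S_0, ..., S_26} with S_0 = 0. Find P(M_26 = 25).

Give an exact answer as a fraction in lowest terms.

Let M_26 = max(S_0,...,S_26). Use the reflection principle: for j ≥ 1, #{paths with M_26 ≥ j} = #{S_26 ≥ j} + #{S_26 ≥ j+1}.
By reflection, #{M_26 ≥ 25} = #{S_26 ≥ 25} + #{S_26 ≥ 26} = 1 + 1 = 2.
#{M_26 ≥ 26} = #{S_26 ≥ 26} + #{S_26 ≥ 27} = 1 + 0 = 1.
#{M_26 = 25} = 2 - 1 = 1.
P(M_26 = 25) = 1/67108864 = 1/67108864

Answer: 1/67108864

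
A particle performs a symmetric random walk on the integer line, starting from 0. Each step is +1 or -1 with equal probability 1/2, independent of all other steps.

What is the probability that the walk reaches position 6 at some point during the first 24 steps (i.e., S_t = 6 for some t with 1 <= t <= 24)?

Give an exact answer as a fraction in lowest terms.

Answer: 962689/4194304

Derivation:
Count via complement. Let g(t,s) = #length-t paths at position s with S_1..S_t all ≠ 6.
g(t,s) = g(t-1,s-1) + g(t-1,s+1) for s ≠ 6; g(t,6) = 0.
t=0: g(0,0)=1
t=1: g(1,-1)=1 g(1,1)=1
t=2: g(2,-2)=1 g(2,0)=2 g(2,2)=1
t=3: g(3,-3)=1 g(3,-1)=3 g(3,1)=3 g(3,3)=1
t=4: g(4,-4)=1 g(4,-2)=4 g(4,0)=6 g(4,2)=4 g(4,4)=1
t=5: g(5,-5)=1 g(5,-3)=5 g(5,-1)=10 g(5,1)=10 g(5,3)=5 g(5,5)=1
t=6: g(6,-6)=1 g(6,-4)=6 g(6,-2)=15 g(6,0)=20 g(6,2)=15 g(6,4)=6
t=7: g(7,-7)=1 g(7,-5)=7 g(7,-3)=21 g(7,-1)=35 g(7,1)=35 g(7,3)=21 g(7,5)=6
t=8: g(8,-8)=1 g(8,-6)=8 g(8,-4)=28 g(8,-2)=56 g(8,0)=70 g(8,2)=56 g(8,4)=27
t=9: g(9,-9)=1 g(9,-7)=9 g(9,-5)=36 g(9,-3)=84 g(9,-1)=126 g(9,1)=126 g(9,3)=83 g(9,5)=27
t=10: g(10,-10)=1 g(10,-8)=10 g(10,-6)=45 g(10,-4)=120 g(10,-2)=210 g(10,0)=252 g(10,2)=209 g(10,4)=110
t=11: g(11,-11)=1 g(11,-9)=11 g(11,-7)=55 g(11,-5)=165 g(11,-3)=330 g(11,-1)=462 g(11,1)=461 g(11,3)=319 g(11,5)=110
t=12: g(12,-12)=1 g(12,-10)=12 g(12,-8)=66 g(12,-6)=220 g(12,-4)=495 g(12,-2)=792 g(12,0)=923 g(12,2)=780 g(12,4)=429
t=13: g(13,-13)=1 g(13,-11)=13 g(13,-9)=78 g(13,-7)=286 g(13,-5)=715 g(13,-3)=1287 g(13,-1)=1715 g(13,1)=1703 g(13,3)=1209 g(13,5)=429
t=14: g(14,-14)=1 g(14,-12)=14 g(14,-10)=91 g(14,-8)=364 g(14,-6)=1001 g(14,-4)=2002 g(14,-2)=3002 g(14,0)=3418 g(14,2)=2912 g(14,4)=1638
t=15: g(15,-15)=1 g(15,-13)=15 g(15,-11)=105 g(15,-9)=455 g(15,-7)=1365 g(15,-5)=3003 g(15,-3)=5004 g(15,-1)=6420 g(15,1)=6330 g(15,3)=4550 g(15,5)=1638
t=16: g(16,-16)=1 g(16,-14)=16 g(16,-12)=120 g(16,-10)=560 g(16,-8)=1820 g(16,-6)=4368 g(16,-4)=8007 g(16,-2)=11424 g(16,0)=12750 g(16,2)=10880 g(16,4)=6188
t=17: g(17,-17)=1 g(17,-15)=17 g(17,-13)=136 g(17,-11)=680 g(17,-9)=2380 g(17,-7)=6188 g(17,-5)=12375 g(17,-3)=19431 g(17,-1)=24174 g(17,1)=23630 g(17,3)=17068 g(17,5)=6188
t=18: g(18,-18)=1 g(18,-16)=18 g(18,-14)=153 g(18,-12)=816 g(18,-10)=3060 g(18,-8)=8568 g(18,-6)=18563 g(18,-4)=31806 g(18,-2)=43605 g(18,0)=47804 g(18,2)=40698 g(18,4)=23256
t=19: g(19,-19)=1 g(19,-17)=19 g(19,-15)=171 g(19,-13)=969 g(19,-11)=3876 g(19,-9)=11628 g(19,-7)=27131 g(19,-5)=50369 g(19,-3)=75411 g(19,-1)=91409 g(19,1)=88502 g(19,3)=63954 g(19,5)=23256
t=20: g(20,-20)=1 g(20,-18)=20 g(20,-16)=190 g(20,-14)=1140 g(20,-12)=4845 g(20,-10)=15504 g(20,-8)=38759 g(20,-6)=77500 g(20,-4)=125780 g(20,-2)=166820 g(20,0)=179911 g(20,2)=152456 g(20,4)=87210
t=21: g(21,-21)=1 g(21,-19)=21 g(21,-17)=210 g(21,-15)=1330 g(21,-13)=5985 g(21,-11)=20349 g(21,-9)=54263 g(21,-7)=116259 g(21,-5)=203280 g(21,-3)=292600 g(21,-1)=346731 g(21,1)=332367 g(21,3)=239666 g(21,5)=87210
t=22: g(22,-22)=1 g(22,-20)=22 g(22,-18)=231 g(22,-16)=1540 g(22,-14)=7315 g(22,-12)=26334 g(22,-10)=74612 g(22,-8)=170522 g(22,-6)=319539 g(22,-4)=495880 g(22,-2)=639331 g(22,0)=679098 g(22,2)=572033 g(22,4)=326876
t=23: g(23,-23)=1 g(23,-21)=23 g(23,-19)=253 g(23,-17)=1771 g(23,-15)=8855 g(23,-13)=33649 g(23,-11)=100946 g(23,-9)=245134 g(23,-7)=490061 g(23,-5)=815419 g(23,-3)=1135211 g(23,-1)=1318429 g(23,1)=1251131 g(23,3)=898909 g(23,5)=326876
t=24: g(24,-24)=1 g(24,-22)=24 g(24,-20)=276 g(24,-18)=2024 g(24,-16)=10626 g(24,-14)=42504 g(24,-12)=134595 g(24,-10)=346080 g(24,-8)=735195 g(24,-6)=1305480 g(24,-4)=1950630 g(24,-2)=2453640 g(24,0)=2569560 g(24,2)=2150040 g(24,4)=1225785
Paths never hitting 6: Σ_s g(24,s) = 12926460
Paths hitting 6: 2^24 - 12926460 = 3850756
P = 3850756/16777216 = 962689/4194304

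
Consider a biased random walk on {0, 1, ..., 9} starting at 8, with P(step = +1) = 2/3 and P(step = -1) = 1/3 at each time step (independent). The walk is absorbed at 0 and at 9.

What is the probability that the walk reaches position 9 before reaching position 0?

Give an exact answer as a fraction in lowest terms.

Answer: 510/511

Derivation:
Biased walk: p = 2/3, q = 1/3, r = q/p = 1/2
Gambler's ruin: P(hit 9 before 0 | start at 8) = (1 - r^a)/(1 - r^N)
r^8 = 1/256; r^9 = 1/512
P = (1 - 1/256) / (1 - 1/512) = 255/256 / 511/512 = 510/511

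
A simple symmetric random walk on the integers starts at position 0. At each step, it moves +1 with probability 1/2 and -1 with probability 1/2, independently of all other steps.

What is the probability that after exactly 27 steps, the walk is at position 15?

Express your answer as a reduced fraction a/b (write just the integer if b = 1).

Answer: 148005/67108864

Derivation:
To reach position 15 after 27 steps: need 21 steps of +1 and 6 of -1.
Favorable paths: C(27,21) = 296010
Total paths: 2^27 = 134217728
P = 296010/134217728 = 148005/67108864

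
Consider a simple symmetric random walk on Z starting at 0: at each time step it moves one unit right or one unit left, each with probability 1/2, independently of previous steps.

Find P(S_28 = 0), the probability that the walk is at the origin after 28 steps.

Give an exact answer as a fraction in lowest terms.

Answer: 5014575/33554432

Derivation:
To return to 0 after 28 steps: need exactly 14 steps of +1 and 14 of -1.
Favorable paths: C(28,14) = 40116600
Total paths: 2^28 = 268435456
P = 40116600/268435456 = 5014575/33554432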